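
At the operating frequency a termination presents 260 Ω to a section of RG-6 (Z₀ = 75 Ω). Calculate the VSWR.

VSWR ≈ 3.47

Γ = (260 − 75)/(260 + 75) = 0.552
VSWR = (1 + 0.552)/(1 − 0.552)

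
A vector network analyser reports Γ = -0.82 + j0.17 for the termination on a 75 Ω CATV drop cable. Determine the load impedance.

Z_L = Z_0·(1 + Γ)/(1 − Γ) = 75·(0.18 + j0.17)/(1.82 − j0.17)

Z_L ≈ 6.7 + j7.63 Ω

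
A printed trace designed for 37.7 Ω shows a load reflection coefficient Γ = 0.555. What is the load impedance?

Z_L ≈ 132 Ω

Z_L = Z_0·(1 + Γ)/(1 − Γ) = 37.7·(1.56)/(0.445)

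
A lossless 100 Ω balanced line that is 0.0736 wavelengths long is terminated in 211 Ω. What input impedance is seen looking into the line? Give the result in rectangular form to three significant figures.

βl = 2π × 0.0736 = 26.5°
tan(βl) = tan(26.5°) = 0.498
Z_in = Z_0·(Z_L + jZ_0·tanβl)/(Z_0 + jZ_L·tanβl)
     = 100·(211 + j49.8)/(100 + j105)

Z_in ≈ 125 − j81.7 Ω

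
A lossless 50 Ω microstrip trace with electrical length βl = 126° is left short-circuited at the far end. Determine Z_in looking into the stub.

tan(βl) = -1.38
For a short-circuited stub, Z_in = jZ_0·tan(βl)

Z_in ≈ −j68.8 Ω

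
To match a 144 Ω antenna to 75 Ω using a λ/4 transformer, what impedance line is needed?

Z_qwt ≈ 104 Ω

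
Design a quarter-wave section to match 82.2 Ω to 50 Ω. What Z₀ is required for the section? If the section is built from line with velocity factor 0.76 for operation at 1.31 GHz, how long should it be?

Z_qwt = √(Z_0·R_L) = √(50 × 82.2) = √4110
λ = 0.76·c/f = 0.174 m, so l = λ/4 = 0.0435 m

Z_qwt ≈ 64.1 Ω; length ≈ 4.35 cm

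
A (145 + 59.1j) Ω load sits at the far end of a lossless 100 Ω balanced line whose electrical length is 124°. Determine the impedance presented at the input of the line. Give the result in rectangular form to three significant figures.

Z_in ≈ 57 + j17.7 Ω

tan(βl) = tan(124°) = -1.48
Z_in = Z_0·(Z_L + jZ_0·tanβl)/(Z_0 + jZ_L·tanβl)
     = 100·(145 − j89.2)/(188 − j215)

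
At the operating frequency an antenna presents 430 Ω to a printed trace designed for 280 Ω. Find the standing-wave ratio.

VSWR ≈ 1.54

For a purely resistive load, VSWR = R_L/Z_0 or Z_0/R_L (whichever > 1) = 430/280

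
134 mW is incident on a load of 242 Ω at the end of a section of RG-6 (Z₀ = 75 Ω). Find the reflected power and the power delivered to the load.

Γ = (242 − 75)/(242 + 75) = 0.527
|Γ|² = 0.278
P_refl = |Γ|²·P_inc = 37.2 mW, P_del = (1 − |Γ|²)·P_inc = 96.8 mW

P_reflected ≈ 37.2 mW; P_delivered ≈ 96.8 mW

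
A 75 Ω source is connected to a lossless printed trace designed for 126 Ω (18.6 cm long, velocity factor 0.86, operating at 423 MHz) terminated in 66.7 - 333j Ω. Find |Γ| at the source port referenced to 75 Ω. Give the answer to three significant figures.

λ = v/f = 0.86·c / 423 MHz = 0.61 m
βl = 2π·l/λ = 2π × 0.305 = 110°
tan(βl) = -2.78
Z_in = Z_0·(Z_L + jZ_0·tanβl)/(Z_0 + jZ_L·tanβl) = 13.7 + j104 Ω
Γ_s = (Z_in − Z_s)/(Z_in + Z_s) = (-61.3 + j104)/(88.7 + j104), |Γ_s| = 0.884

|Γ| ≈ 0.884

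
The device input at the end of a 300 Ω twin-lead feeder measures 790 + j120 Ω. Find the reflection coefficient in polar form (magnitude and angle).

Γ = (Z_L − Z_0)/(Z_L + Z_0) = (490 + j120)/(1090 + j120)
|Γ| = 504/1100 = 0.46

Γ ≈ 0.46 ∠ 7.48°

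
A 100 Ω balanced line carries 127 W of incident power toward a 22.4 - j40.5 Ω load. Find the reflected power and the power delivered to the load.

P_reflected ≈ 58.5 W; P_delivered ≈ 68.5 W

|Γ| = |(-77.6 − j40.5)/(122.4 − j40.5)| = 0.679
|Γ|² = 0.461
P_refl = |Γ|²·P_inc = 58.5 W, P_del = (1 − |Γ|²)·P_inc = 68.5 W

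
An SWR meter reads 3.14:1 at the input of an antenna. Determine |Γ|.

|Γ| = (S − 1)/(S + 1) = (3.14 − 1)/(3.14 + 1) = 2.14/4.14

|Γ| ≈ 0.517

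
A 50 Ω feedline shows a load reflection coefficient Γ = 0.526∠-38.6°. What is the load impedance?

Z_L ≈ 79.6 − j72.2 Ω

Z_L = Z_0·(1 + Γ)/(1 − Γ) = 50·(1.41 − j0.328)/(0.589 + j0.328)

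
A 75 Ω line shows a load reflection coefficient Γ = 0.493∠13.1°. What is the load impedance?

Z_L = Z_0·(1 + Γ)/(1 − Γ) = 75·(1.48 + j0.112)/(0.52 − j0.112)

Z_L ≈ 201 + j59.3 Ω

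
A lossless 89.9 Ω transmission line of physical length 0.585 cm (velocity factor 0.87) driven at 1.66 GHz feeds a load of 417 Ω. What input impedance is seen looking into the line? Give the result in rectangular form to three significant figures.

λ = v/f = 0.87·c / 1.66 GHz = 0.157 m
βl = 2π·l/λ = 2π × 0.0372 = 13.4°
tan(βl) = tan(13.4°) = 0.238
Z_in = Z_0·(Z_L + jZ_0·tanβl)/(Z_0 + jZ_L·tanβl)
     = 89.9·(417 + j21.4)/(89.9 + j99.3)

Z_in ≈ 198 − j198 Ω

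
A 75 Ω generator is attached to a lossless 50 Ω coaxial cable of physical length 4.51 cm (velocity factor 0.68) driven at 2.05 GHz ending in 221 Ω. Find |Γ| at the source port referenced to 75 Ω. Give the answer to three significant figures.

λ = v/f = 0.68·c / 2.05 GHz = 0.0995 m
βl = 2π·l/λ = 2π × 0.453 = 163°
tan(βl) = -0.303
Z_in = Z_0·(Z_L + jZ_0·tanβl)/(Z_0 + jZ_L·tanβl) = 86.4 + j101 Ω
Γ_s = (Z_in − Z_s)/(Z_in + Z_s) = (11.4 + j101)/(161 + j101), |Γ_s| = 0.532

|Γ| ≈ 0.532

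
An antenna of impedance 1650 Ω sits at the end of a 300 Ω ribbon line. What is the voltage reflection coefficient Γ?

Γ = 0.692

Γ = (Z_L − Z_0)/(Z_L + Z_0) = (1650 − 300)/(1650 + 300) = 1350/1950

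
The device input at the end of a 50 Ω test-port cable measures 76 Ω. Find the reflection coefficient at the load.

Γ = 0.206

Γ = (Z_L − Z_0)/(Z_L + Z_0) = (76 − 50)/(76 + 50) = 26/126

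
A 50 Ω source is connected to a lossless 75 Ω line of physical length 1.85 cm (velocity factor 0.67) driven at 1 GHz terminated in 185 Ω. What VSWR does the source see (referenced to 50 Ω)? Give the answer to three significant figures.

λ = v/f = 0.67·c / 1 GHz = 0.201 m
βl = 2π·l/λ = 2π × 0.092 = 33.1°
tan(βl) = 0.653
Z_in = Z_0·(Z_L + jZ_0·tanβl)/(Z_0 + jZ_L·tanβl) = 73.4 − j69.3 Ω
Γ_s = (Z_in − Z_s)/(Z_in + Z_s) = (23.4 − j69.3)/(123 − j69.3), |Γ_s| = 0.517
VSWR = (1 + |Γ_s|)/(1 − |Γ_s|)

VSWR ≈ 3.14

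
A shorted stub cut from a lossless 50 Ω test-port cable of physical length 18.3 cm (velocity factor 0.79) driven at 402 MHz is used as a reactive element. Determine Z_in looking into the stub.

Z_in ≈ −j125 Ω

λ = v/f = 0.79·c / 402 MHz = 0.59 m
βl = 2π·l/λ = 2π × 0.31 = 112°
tan(βl) = -2.51
For a shorted stub, Z_in = jZ_0·tan(βl)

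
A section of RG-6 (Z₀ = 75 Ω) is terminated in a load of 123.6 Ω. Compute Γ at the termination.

Γ = 0.245

Γ = (Z_L − Z_0)/(Z_L + Z_0) = (123.6 − 75)/(123.6 + 75) = 48.6/198.6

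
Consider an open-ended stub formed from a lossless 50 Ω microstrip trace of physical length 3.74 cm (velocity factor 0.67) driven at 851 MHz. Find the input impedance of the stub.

λ = v/f = 0.67·c / 851 MHz = 0.236 m
βl = 2π·l/λ = 2π × 0.158 = 57°
tan(βl) = 1.54
For an open-ended stub, Z_in = −jZ_0·cot(βl) = −jZ_0/tan(βl)

Z_in ≈ −j32.5 Ω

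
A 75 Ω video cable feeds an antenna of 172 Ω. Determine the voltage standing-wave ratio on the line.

VSWR ≈ 2.29

For a purely resistive load, VSWR = R_L/Z_0 or Z_0/R_L (whichever > 1) = 172/75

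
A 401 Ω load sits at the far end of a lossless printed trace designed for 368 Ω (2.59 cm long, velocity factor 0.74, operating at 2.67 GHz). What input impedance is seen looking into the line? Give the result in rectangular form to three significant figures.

λ = v/f = 0.74·c / 2.67 GHz = 0.0831 m
βl = 2π·l/λ = 2π × 0.311 = 112°
tan(βl) = tan(112°) = -2.46
Z_in = Z_0·(Z_L + jZ_0·tanβl)/(Z_0 + jZ_L·tanβl)
     = 368·(401 − j904)/(368 − j986)

Z_in ≈ 345 + j20.7 Ω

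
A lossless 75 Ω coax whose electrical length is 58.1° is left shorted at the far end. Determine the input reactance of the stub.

X_in ≈ 120 Ω (inductive)

tan(βl) = 1.61
For a shorted stub, Z_in = jZ_0·tan(βl)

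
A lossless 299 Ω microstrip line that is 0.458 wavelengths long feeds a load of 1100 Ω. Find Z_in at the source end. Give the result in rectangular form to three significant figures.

Z_in ≈ 594 + j509 Ω

βl = 2π × 0.458 = 165°
tan(βl) = tan(165°) = -0.27
Z_in = Z_0·(Z_L + jZ_0·tanβl)/(Z_0 + jZ_L·tanβl)
     = 299·(1100 − j80.8)/(299 − j297)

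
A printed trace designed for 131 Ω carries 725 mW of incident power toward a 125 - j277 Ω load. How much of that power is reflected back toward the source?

P_reflected ≈ 391 mW

|Γ| = |(-6 − j277)/(256 − j277)| = 0.735
|Γ|² = 0.54
P_refl = |Γ|²·P_inc = 391 mW, P_del = (1 − |Γ|²)·P_inc = 334 mW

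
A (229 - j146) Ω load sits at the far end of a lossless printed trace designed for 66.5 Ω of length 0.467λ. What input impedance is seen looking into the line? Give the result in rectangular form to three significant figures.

Z_in ≈ 294 + j98 Ω

βl = 2π × 0.467 = 168°
tan(βl) = tan(168°) = -0.21
Z_in = Z_0·(Z_L + jZ_0·tanβl)/(Z_0 + jZ_L·tanβl)
     = 66.5·(229 − j160)/(35.8 − j48.2)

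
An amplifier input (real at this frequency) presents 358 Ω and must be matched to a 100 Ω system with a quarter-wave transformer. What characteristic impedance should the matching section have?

Z_qwt = √(Z_0·R_L) = √(100 × 358) = √35800

Z_qwt ≈ 189 Ω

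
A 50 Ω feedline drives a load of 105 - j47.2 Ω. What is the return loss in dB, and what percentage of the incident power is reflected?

RL ≈ 6.99 dB; 20% of incident power reflected

Γ = (55 − j47.2)/(155 − j47.2), |Γ| = 0.447
RL = −20·log₁₀(0.447) = 6.99 dB
P_refl/P_inc = |Γ|² = 0.2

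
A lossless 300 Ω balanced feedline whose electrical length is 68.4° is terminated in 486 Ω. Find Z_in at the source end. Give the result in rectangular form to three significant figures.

tan(βl) = tan(68.4°) = 2.53
Z_in = Z_0·(Z_L + jZ_0·tanβl)/(Z_0 + jZ_L·tanβl)
     = 300·(486 + j758)/(300 + j1230)

Z_in ≈ 202 − j69.4 Ω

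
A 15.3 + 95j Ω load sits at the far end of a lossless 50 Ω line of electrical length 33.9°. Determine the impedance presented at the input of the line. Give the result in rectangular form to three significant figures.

Z_in ≈ 187 − j326 Ω

tan(βl) = tan(33.9°) = 0.672
Z_in = Z_0·(Z_L + jZ_0·tanβl)/(Z_0 + jZ_L·tanβl)
     = 50·(15.3 + j129)/(-13.8 + j10.3)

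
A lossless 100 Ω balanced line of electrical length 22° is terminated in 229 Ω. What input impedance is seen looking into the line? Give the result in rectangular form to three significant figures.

Z_in ≈ 144 − j92.4 Ω

tan(βl) = tan(22°) = 0.404
Z_in = Z_0·(Z_L + jZ_0·tanβl)/(Z_0 + jZ_L·tanβl)
     = 100·(229 + j40.4)/(100 + j92.5)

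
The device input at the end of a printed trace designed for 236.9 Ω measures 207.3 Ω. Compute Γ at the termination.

Γ = (Z_L − Z_0)/(Z_L + Z_0) = (207.3 − 236.9)/(207.3 + 236.9) = -29.6/444.2

Γ = -0.0666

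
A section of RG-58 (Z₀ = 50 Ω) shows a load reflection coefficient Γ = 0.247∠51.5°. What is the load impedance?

Z_L = Z_0·(1 + Γ)/(1 − Γ) = 50·(1.15 + j0.193)/(0.846 − j0.193)

Z_L ≈ 62.3 + j25.7 Ω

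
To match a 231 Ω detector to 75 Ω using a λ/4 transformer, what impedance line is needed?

Z_qwt ≈ 132 Ω

Z_qwt = √(Z_0·R_L) = √(75 × 231) = √17320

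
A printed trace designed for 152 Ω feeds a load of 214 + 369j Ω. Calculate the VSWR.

VSWR ≈ 6.14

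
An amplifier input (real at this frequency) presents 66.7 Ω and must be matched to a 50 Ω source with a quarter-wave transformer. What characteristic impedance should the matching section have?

Z_qwt ≈ 57.7 Ω

Z_qwt = √(Z_0·R_L) = √(50 × 66.7) = √3335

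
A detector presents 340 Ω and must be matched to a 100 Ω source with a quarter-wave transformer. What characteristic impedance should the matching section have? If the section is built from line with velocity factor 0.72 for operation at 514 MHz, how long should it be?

Z_qwt = √(Z_0·R_L) = √(100 × 340) = √34000
λ = 0.72·c/f = 0.42 m, so l = λ/4 = 0.105 m

Z_qwt ≈ 184 Ω; length ≈ 10.5 cm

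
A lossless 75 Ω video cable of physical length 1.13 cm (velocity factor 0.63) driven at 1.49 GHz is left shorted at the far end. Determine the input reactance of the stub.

X_in ≈ 47 Ω (inductive)

λ = v/f = 0.63·c / 1.49 GHz = 0.127 m
βl = 2π·l/λ = 2π × 0.0891 = 32.1°
tan(βl) = 0.627
For a shorted stub, Z_in = jZ_0·tan(βl)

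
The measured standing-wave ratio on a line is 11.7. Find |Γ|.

|Γ| = (S − 1)/(S + 1) = (11.7 − 1)/(11.7 + 1) = 10.7/12.7

|Γ| ≈ 0.843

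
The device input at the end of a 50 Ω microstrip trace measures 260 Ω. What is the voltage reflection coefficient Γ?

Γ = 0.677

Γ = (Z_L − Z_0)/(Z_L + Z_0) = (260 − 50)/(260 + 50) = 210/310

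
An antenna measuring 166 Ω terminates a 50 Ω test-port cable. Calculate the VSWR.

VSWR ≈ 3.32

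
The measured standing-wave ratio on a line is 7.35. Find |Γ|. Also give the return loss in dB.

|Γ| = (S − 1)/(S + 1) = (7.35 − 1)/(7.35 + 1) = 6.35/8.35
RL = −20·log₁₀|Γ| = −20·log₁₀(0.76)

|Γ| ≈ 0.76; return loss ≈ 2.38 dB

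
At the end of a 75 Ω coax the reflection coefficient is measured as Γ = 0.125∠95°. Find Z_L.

Z_L = Z_0·(1 + Γ)/(1 − Γ) = 75·(0.989 + j0.125)/(1.01 − j0.125)

Z_L ≈ 71.2 + j18 Ω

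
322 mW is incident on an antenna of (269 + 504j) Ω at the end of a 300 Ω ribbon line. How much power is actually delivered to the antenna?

P_delivered ≈ 180 mW

|Γ| = |(-31 + j504)/(569 + j504)| = 0.664
|Γ|² = 0.441
P_refl = |Γ|²·P_inc = 142 mW, P_del = (1 − |Γ|²)·P_inc = 180 mW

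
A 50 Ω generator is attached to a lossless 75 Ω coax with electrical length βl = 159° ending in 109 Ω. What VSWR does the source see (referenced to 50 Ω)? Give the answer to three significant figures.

VSWR ≈ 2.07

tan(βl) = -0.384
Z_in = Z_0·(Z_L + jZ_0·tanβl)/(Z_0 + jZ_L·tanβl) = 95.4 + j24.4 Ω
Γ_s = (Z_in − Z_s)/(Z_in + Z_s) = (45.4 + j24.4)/(145 + j24.4), |Γ_s| = 0.35
VSWR = (1 + |Γ_s|)/(1 − |Γ_s|)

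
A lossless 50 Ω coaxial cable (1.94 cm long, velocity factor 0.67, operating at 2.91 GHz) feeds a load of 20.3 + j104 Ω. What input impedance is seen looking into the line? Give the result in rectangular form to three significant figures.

Z_in ≈ 3.94 − j12.3 Ω

λ = v/f = 0.67·c / 2.91 GHz = 0.0691 m
βl = 2π·l/λ = 2π × 0.281 = 101°
tan(βl) = tan(101°) = -5.09
Z_in = Z_0·(Z_L + jZ_0·tanβl)/(Z_0 + jZ_L·tanβl)
     = 50·(20.3 − j151)/(580 − j103)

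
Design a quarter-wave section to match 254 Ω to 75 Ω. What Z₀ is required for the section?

Z_qwt = √(Z_0·R_L) = √(75 × 254) = √19050

Z_qwt ≈ 138 Ω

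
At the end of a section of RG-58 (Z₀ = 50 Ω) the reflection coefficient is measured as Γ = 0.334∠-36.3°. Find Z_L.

Z_L = Z_0·(1 + Γ)/(1 − Γ) = 50·(1.27 − j0.198)/(0.731 + j0.198)

Z_L ≈ 77.5 − j34.5 Ω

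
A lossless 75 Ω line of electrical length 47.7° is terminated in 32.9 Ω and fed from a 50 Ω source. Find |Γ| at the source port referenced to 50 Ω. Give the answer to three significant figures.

|Γ| ≈ 0.45

tan(βl) = 1.1
Z_in = Z_0·(Z_L + jZ_0·tanβl)/(Z_0 + jZ_L·tanβl) = 58.9 + j54 Ω
Γ_s = (Z_in − Z_s)/(Z_in + Z_s) = (8.94 + j54)/(109 + j54), |Γ_s| = 0.45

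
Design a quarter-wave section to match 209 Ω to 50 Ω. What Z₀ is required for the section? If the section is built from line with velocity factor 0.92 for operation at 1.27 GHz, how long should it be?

Z_qwt = √(Z_0·R_L) = √(50 × 209) = √10450
λ = 0.92·c/f = 0.217 m, so l = λ/4 = 0.0543 m

Z_qwt ≈ 102 Ω; length ≈ 5.43 cm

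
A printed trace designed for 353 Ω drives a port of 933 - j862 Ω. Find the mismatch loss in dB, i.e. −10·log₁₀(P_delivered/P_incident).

mismatch loss ≈ 2.6 dB

Γ = (580 − j862)/(1286 − j862), |Γ| = 0.671
|Γ|² = 0.45, so P_del/P_inc = 1 − |Γ|² = 0.55
ML = −10·log₁₀(1 − |Γ|²)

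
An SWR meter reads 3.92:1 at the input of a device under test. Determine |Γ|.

|Γ| ≈ 0.593

|Γ| = (S − 1)/(S + 1) = (3.92 − 1)/(3.92 + 1) = 2.92/4.92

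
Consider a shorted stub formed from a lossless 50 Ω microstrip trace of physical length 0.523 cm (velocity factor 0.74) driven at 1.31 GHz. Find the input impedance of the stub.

Z_in ≈ +j9.82 Ω

λ = v/f = 0.74·c / 1.31 GHz = 0.169 m
βl = 2π·l/λ = 2π × 0.0309 = 11.1°
tan(βl) = 0.196
For a shorted stub, Z_in = jZ_0·tan(βl)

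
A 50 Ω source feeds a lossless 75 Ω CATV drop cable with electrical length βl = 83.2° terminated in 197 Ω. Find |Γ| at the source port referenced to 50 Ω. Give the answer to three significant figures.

|Γ| ≈ 0.283

tan(βl) = 8.39
Z_in = Z_0·(Z_L + jZ_0·tanβl)/(Z_0 + jZ_L·tanβl) = 28.9 − j7.63 Ω
Γ_s = (Z_in − Z_s)/(Z_in + Z_s) = (-21.1 − j7.63)/(78.9 − j7.63), |Γ_s| = 0.283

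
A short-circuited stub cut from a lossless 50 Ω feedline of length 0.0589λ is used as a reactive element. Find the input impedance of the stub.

βl = 2π × 0.0589 = 21.2°
tan(βl) = 0.388
For a short-circuited stub, Z_in = jZ_0·tan(βl)

Z_in ≈ +j19.4 Ω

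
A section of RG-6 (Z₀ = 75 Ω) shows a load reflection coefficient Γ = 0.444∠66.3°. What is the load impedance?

Z_L = Z_0·(1 + Γ)/(1 − Γ) = 75·(1.18 + j0.407)/(0.822 − j0.407)

Z_L ≈ 71.7 + j72.6 Ω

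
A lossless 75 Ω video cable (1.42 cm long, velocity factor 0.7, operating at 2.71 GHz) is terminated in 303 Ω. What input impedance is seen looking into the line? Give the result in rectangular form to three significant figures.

λ = v/f = 0.7·c / 2.71 GHz = 0.0775 m
βl = 2π·l/λ = 2π × 0.183 = 66°
tan(βl) = tan(66°) = 2.24
Z_in = Z_0·(Z_L + jZ_0·tanβl)/(Z_0 + jZ_L·tanβl)
     = 75·(303 + j168)/(75 + j680)

Z_in ≈ 22 − j31 Ω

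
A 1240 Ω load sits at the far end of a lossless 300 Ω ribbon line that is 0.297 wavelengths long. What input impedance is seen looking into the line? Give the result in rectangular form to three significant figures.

Z_in ≈ 78.9 + j85.5 Ω

βl = 2π × 0.297 = 107°
tan(βl) = tan(107°) = -3.29
Z_in = Z_0·(Z_L + jZ_0·tanβl)/(Z_0 + jZ_L·tanβl)
     = 300·(1240 − j986)/(300 − j4080)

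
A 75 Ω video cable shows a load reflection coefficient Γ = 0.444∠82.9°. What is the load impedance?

Z_L = Z_0·(1 + Γ)/(1 − Γ) = 75·(1.05 + j0.441)/(0.945 − j0.441)

Z_L ≈ 55.4 + j60.8 Ω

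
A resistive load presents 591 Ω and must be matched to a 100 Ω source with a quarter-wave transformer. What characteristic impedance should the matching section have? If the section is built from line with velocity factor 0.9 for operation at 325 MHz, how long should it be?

Z_qwt = √(Z_0·R_L) = √(100 × 591) = √59100
λ = 0.9·c/f = 0.831 m, so l = λ/4 = 0.208 m

Z_qwt ≈ 243 Ω; length ≈ 20.8 cm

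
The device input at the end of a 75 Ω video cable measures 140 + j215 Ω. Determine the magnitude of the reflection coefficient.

Γ = (Z_L − Z_0)/(Z_L + Z_0) = (65 + j215)/(215 + j215)
|Γ| = 225/304

|Γ| ≈ 0.739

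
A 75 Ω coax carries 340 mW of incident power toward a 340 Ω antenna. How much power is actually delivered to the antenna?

Γ = (340 − 75)/(340 + 75) = 0.639
|Γ|² = 0.408
P_refl = |Γ|²·P_inc = 139 mW, P_del = (1 − |Γ|²)·P_inc = 201 mW

P_delivered ≈ 201 mW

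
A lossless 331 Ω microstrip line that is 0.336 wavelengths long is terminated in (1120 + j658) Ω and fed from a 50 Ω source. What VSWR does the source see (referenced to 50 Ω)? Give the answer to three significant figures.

βl = 2π × 0.336 = 121°
tan(βl) = -1.67
Z_in = Z_0·(Z_L + jZ_0·tanβl)/(Z_0 + jZ_L·tanβl) = 83.9 + j134 Ω
Γ_s = (Z_in − Z_s)/(Z_in + Z_s) = (33.9 + j134)/(134 + j134), |Γ_s| = 0.731
VSWR = (1 + |Γ_s|)/(1 − |Γ_s|)

VSWR ≈ 6.42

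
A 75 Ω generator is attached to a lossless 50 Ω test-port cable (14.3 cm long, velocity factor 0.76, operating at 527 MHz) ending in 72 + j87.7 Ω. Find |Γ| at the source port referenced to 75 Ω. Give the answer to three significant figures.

|Γ| ≈ 0.712

λ = v/f = 0.76·c / 527 MHz = 0.433 m
βl = 2π·l/λ = 2π × 0.331 = 119°
tan(βl) = -1.8
Z_in = Z_0·(Z_L + jZ_0·tanβl)/(Z_0 + jZ_L·tanβl) = 12.7 + j7.32 Ω
Γ_s = (Z_in − Z_s)/(Z_in + Z_s) = (-62.3 + j7.32)/(87.7 + j7.32), |Γ_s| = 0.712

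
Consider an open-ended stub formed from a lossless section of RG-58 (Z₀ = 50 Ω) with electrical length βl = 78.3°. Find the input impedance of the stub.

Z_in ≈ −j10.4 Ω

tan(βl) = 4.83
For an open-ended stub, Z_in = −jZ_0·cot(βl) = −jZ_0/tan(βl)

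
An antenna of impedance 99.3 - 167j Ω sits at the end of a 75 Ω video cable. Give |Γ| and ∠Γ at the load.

Γ ≈ 0.699 ∠ -37.9°

Γ = (Z_L − Z_0)/(Z_L + Z_0) = (24.3 − j167)/(174.3 − j167)
|Γ| = 169/241 = 0.699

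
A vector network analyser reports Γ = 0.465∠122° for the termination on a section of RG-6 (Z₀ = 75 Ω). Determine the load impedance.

Z_L ≈ 34.4 + j34.6 Ω

Z_L = Z_0·(1 + Γ)/(1 − Γ) = 75·(0.754 + j0.394)/(1.25 − j0.394)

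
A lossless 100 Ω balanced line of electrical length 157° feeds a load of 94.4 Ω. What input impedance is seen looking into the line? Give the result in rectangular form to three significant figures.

tan(βl) = tan(157°) = -0.424
Z_in = Z_0·(Z_L + jZ_0·tanβl)/(Z_0 + jZ_L·tanβl)
     = 100·(94.4 − j42.4)/(100 − j40.1)

Z_in ≈ 96 − j3.98 Ω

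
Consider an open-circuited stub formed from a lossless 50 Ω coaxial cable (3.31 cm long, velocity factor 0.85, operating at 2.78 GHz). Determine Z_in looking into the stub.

λ = v/f = 0.85·c / 2.78 GHz = 0.0917 m
βl = 2π·l/λ = 2π × 0.361 = 130°
tan(βl) = -1.2
For an open-circuited stub, Z_in = −jZ_0·cot(βl) = −jZ_0/tan(βl)

Z_in ≈ +j41.8 Ω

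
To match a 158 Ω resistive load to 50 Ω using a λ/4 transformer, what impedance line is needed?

Z_qwt = √(Z_0·R_L) = √(50 × 158) = √7900

Z_qwt ≈ 88.9 Ω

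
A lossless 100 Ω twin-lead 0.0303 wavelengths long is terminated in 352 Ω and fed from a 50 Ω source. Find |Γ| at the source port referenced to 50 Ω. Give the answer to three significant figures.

|Γ| ≈ 0.746

βl = 2π × 0.0303 = 10.9°
tan(βl) = 0.193
Z_in = Z_0·(Z_L + jZ_0·tanβl)/(Z_0 + jZ_L·tanβl) = 250 − j150 Ω
Γ_s = (Z_in − Z_s)/(Z_in + Z_s) = (200 − j150)/(300 − j150), |Γ_s| = 0.746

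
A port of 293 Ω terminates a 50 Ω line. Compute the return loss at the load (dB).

Γ = (293 − 50)/(293 + 50) = 0.708
RL = −20·log₁₀|Γ| = −20·log₁₀(0.708)

RL ≈ 2.99 dB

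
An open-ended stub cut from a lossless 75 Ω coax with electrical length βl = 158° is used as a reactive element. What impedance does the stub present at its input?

tan(βl) = -0.404
For an open-ended stub, Z_in = −jZ_0·cot(βl) = −jZ_0/tan(βl)

Z_in ≈ +j186 Ω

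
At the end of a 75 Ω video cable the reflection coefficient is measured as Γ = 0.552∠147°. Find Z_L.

Z_L ≈ 23.4 + j20.2 Ω

Z_L = Z_0·(1 + Γ)/(1 − Γ) = 75·(0.537 + j0.301)/(1.46 − j0.301)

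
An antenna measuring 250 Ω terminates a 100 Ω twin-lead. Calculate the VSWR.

VSWR ≈ 2.5

For a purely resistive load, VSWR = R_L/Z_0 or Z_0/R_L (whichever > 1) = 250/100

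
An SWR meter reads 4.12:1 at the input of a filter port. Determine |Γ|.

|Γ| ≈ 0.609

|Γ| = (S − 1)/(S + 1) = (4.12 − 1)/(4.12 + 1) = 3.12/5.12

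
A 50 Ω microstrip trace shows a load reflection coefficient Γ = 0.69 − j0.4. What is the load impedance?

Z_L ≈ 71 − j156 Ω

Z_L = Z_0·(1 + Γ)/(1 − Γ) = 50·(1.69 − j0.4)/(0.31 + j0.4)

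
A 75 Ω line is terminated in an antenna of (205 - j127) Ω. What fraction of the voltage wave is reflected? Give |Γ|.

|Γ| ≈ 0.591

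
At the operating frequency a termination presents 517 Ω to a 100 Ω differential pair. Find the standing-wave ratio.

VSWR ≈ 5.17

For a purely resistive load, VSWR = R_L/Z_0 or Z_0/R_L (whichever > 1) = 517/100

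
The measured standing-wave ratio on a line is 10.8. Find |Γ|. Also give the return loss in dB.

|Γ| = (S − 1)/(S + 1) = (10.8 − 1)/(10.8 + 1) = 9.8/11.8
RL = −20·log₁₀|Γ| = −20·log₁₀(0.831)

|Γ| ≈ 0.831; return loss ≈ 1.61 dB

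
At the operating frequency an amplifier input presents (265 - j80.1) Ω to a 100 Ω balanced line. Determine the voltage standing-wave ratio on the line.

Γ = (Z_L − Z_0)/(Z_L + Z_0) = (165 − j80.1)/(365 − j80.1)
|Γ| = 183/374 = 0.491
VSWR = (1 + |Γ|)/(1 − |Γ|) = 1.49/0.509

VSWR ≈ 2.93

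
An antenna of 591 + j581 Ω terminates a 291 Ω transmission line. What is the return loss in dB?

RL ≈ 4.16 dB

Γ = (300 + j581)/(882 + j581), |Γ| = 0.619
RL = −20·log₁₀|Γ| = −20·log₁₀(0.619)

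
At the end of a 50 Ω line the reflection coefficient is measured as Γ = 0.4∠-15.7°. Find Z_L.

Z_L ≈ 108 − j27.8 Ω

Z_L = Z_0·(1 + Γ)/(1 − Γ) = 50·(1.39 − j0.108)/(0.615 + j0.108)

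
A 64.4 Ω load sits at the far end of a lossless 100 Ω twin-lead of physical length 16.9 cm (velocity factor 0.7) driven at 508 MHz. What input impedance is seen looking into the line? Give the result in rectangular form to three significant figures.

Z_in ≈ 77.8 − j32.2 Ω

λ = v/f = 0.7·c / 508 MHz = 0.413 m
βl = 2π·l/λ = 2π × 0.409 = 147°
tan(βl) = tan(147°) = -0.645
Z_in = Z_0·(Z_L + jZ_0·tanβl)/(Z_0 + jZ_L·tanβl)
     = 100·(64.4 − j64.5)/(100 − j41.5)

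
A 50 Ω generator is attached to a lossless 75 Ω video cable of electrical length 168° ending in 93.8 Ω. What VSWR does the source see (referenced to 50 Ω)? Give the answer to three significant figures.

tan(βl) = -0.213
Z_in = Z_0·(Z_L + jZ_0·tanβl)/(Z_0 + jZ_L·tanβl) = 91.6 + j8.4 Ω
Γ_s = (Z_in − Z_s)/(Z_in + Z_s) = (41.6 + j8.4)/(142 + j8.4), |Γ_s| = 0.299
VSWR = (1 + |Γ_s|)/(1 − |Γ_s|)

VSWR ≈ 1.85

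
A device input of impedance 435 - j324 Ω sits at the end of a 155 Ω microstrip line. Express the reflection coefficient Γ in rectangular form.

Γ ≈ 0.596 − j0.222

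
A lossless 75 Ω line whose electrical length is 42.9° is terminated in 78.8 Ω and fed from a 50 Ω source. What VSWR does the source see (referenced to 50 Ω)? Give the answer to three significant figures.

VSWR ≈ 1.51

tan(βl) = 0.929
Z_in = Z_0·(Z_L + jZ_0·tanβl)/(Z_0 + jZ_L·tanβl) = 75.2 − j3.71 Ω
Γ_s = (Z_in − Z_s)/(Z_in + Z_s) = (25.2 − j3.71)/(125 − j3.71), |Γ_s| = 0.203
VSWR = (1 + |Γ_s|)/(1 − |Γ_s|)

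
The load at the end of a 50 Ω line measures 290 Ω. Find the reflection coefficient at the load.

Γ = 0.706

Γ = (Z_L − Z_0)/(Z_L + Z_0) = (290 − 50)/(290 + 50) = 240/340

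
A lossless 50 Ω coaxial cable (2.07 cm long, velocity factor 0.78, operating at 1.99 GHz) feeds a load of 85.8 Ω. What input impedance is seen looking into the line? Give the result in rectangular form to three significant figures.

Z_in ≈ 33.6 − j15.3 Ω

λ = v/f = 0.78·c / 1.99 GHz = 0.118 m
βl = 2π·l/λ = 2π × 0.176 = 63.4°
tan(βl) = tan(63.4°) = 1.99
Z_in = Z_0·(Z_L + jZ_0·tanβl)/(Z_0 + jZ_L·tanβl)
     = 50·(85.8 + j99.7)/(50 + j171)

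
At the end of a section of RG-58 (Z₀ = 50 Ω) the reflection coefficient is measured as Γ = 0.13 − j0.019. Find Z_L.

Z_L ≈ 64.9 − j2.51 Ω

Z_L = Z_0·(1 + Γ)/(1 − Γ) = 50·(1.13 − j0.019)/(0.87 + j0.019)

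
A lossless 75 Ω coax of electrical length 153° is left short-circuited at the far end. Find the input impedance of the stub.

tan(βl) = -0.51
For a short-circuited stub, Z_in = jZ_0·tan(βl)

Z_in ≈ −j38.2 Ω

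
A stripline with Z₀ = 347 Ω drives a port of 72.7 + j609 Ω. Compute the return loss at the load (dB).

Γ = (-274.3 + j609)/(419.7 + j609), |Γ| = 0.903
RL = −20·log₁₀|Γ| = −20·log₁₀(0.903)

RL ≈ 0.886 dB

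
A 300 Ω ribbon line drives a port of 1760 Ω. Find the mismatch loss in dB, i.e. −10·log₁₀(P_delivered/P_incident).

mismatch loss ≈ 3.03 dB

Γ = (1760 − 300)/(1760 + 300) = 0.709
|Γ|² = 0.502, so P_del/P_inc = 1 − |Γ|² = 0.498
ML = −10·log₁₀(1 − |Γ|²)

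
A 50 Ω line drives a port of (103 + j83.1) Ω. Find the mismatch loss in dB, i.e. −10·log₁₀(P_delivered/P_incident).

mismatch loss ≈ 1.68 dB

Γ = (53 + j83.1)/(153 + j83.1), |Γ| = 0.566
|Γ|² = 0.32, so P_del/P_inc = 1 − |Γ|² = 0.68
ML = −10·log₁₀(1 − |Γ|²)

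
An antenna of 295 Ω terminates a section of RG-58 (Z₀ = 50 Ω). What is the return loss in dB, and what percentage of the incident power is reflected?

RL ≈ 2.97 dB; 50.4% of incident power reflected

Γ = (295 − 50)/(295 + 50) = 0.71
RL = −20·log₁₀(0.71) = 2.97 dB
P_refl/P_inc = |Γ|² = 0.504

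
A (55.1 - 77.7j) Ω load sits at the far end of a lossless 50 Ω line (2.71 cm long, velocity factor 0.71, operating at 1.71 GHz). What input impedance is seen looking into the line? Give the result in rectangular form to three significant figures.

Z_in ≈ 13.3 + j10.9 Ω

λ = v/f = 0.71·c / 1.71 GHz = 0.125 m
βl = 2π·l/λ = 2π × 0.218 = 78.3°
tan(βl) = tan(78.3°) = 4.84
Z_in = Z_0·(Z_L + jZ_0·tanβl)/(Z_0 + jZ_L·tanβl)
     = 50·(55.1 + j164)/(426 + j267)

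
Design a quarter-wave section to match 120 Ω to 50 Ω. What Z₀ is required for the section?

Z_qwt = √(Z_0·R_L) = √(50 × 120) = √6000

Z_qwt ≈ 77.5 Ω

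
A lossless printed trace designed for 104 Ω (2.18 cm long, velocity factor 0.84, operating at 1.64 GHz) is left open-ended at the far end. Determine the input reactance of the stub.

λ = v/f = 0.84·c / 1.64 GHz = 0.154 m
βl = 2π·l/λ = 2π × 0.142 = 51.1°
tan(βl) = 1.24
For an open-ended stub, Z_in = −jZ_0·cot(βl) = −jZ_0/tan(βl)

X_in ≈ -84 Ω (capacitive)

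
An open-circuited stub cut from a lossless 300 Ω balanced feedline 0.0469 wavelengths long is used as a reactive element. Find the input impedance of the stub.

βl = 2π × 0.0469 = 16.9°
tan(βl) = 0.304
For an open-circuited stub, Z_in = −jZ_0·cot(βl) = −jZ_0/tan(βl)

Z_in ≈ −j988 Ω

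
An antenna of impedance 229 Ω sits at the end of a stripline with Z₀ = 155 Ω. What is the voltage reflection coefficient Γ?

Γ = (Z_L − Z_0)/(Z_L + Z_0) = (229 − 155)/(229 + 155) = 74/384

Γ = 0.193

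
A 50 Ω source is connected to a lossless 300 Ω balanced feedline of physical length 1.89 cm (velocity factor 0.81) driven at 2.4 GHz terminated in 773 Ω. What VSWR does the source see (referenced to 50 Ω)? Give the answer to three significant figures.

λ = v/f = 0.81·c / 2.4 GHz = 0.101 m
βl = 2π·l/λ = 2π × 0.187 = 67.2°
tan(βl) = 2.38
Z_in = Z_0·(Z_L + jZ_0·tanβl)/(Z_0 + jZ_L·tanβl) = 133 − j104 Ω
Γ_s = (Z_in − Z_s)/(Z_in + Z_s) = (83.5 − j104)/(183 − j104), |Γ_s| = 0.633
VSWR = (1 + |Γ_s|)/(1 − |Γ_s|)

VSWR ≈ 4.45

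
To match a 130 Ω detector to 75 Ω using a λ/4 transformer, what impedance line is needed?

Z_qwt ≈ 98.7 Ω

Z_qwt = √(Z_0·R_L) = √(75 × 130) = √9750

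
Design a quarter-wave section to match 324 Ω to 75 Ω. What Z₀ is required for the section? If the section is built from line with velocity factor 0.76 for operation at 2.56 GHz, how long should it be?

Z_qwt = √(Z_0·R_L) = √(75 × 324) = √24300
λ = 0.76·c/f = 0.0891 m, so l = λ/4 = 0.0223 m

Z_qwt ≈ 156 Ω; length ≈ 2.23 cm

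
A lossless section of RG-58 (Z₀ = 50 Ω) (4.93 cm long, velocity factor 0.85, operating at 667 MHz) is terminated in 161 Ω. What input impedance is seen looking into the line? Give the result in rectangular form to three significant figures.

λ = v/f = 0.85·c / 667 MHz = 0.382 m
βl = 2π·l/λ = 2π × 0.129 = 46.4°
tan(βl) = tan(46.4°) = 1.05
Z_in = Z_0·(Z_L + jZ_0·tanβl)/(Z_0 + jZ_L·tanβl)
     = 50·(161 + j52.5)/(50 + j169)

Z_in ≈ 27.2 − j39.5 Ω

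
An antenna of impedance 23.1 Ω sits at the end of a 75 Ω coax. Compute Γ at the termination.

Γ = (Z_L − Z_0)/(Z_L + Z_0) = (23.1 − 75)/(23.1 + 75) = -51.9/98.1

Γ = -0.529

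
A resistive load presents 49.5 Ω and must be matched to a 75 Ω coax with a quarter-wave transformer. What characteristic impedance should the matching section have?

Z_qwt ≈ 60.9 Ω

Z_qwt = √(Z_0·R_L) = √(75 × 49.5) = √3712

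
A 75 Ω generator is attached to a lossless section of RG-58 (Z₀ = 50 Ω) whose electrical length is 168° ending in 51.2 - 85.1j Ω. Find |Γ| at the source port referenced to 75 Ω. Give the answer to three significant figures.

|Γ| ≈ 0.531

tan(βl) = -0.213
Z_in = Z_0·(Z_L + jZ_0·tanβl)/(Z_0 + jZ_L·tanβl) = 118 − j110 Ω
Γ_s = (Z_in − Z_s)/(Z_in + Z_s) = (42.7 − j110)/(193 − j110), |Γ_s| = 0.531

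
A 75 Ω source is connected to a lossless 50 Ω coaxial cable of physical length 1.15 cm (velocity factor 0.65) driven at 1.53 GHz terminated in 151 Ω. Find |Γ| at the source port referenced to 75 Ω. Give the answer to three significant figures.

λ = v/f = 0.65·c / 1.53 GHz = 0.127 m
βl = 2π·l/λ = 2π × 0.0902 = 32.5°
tan(βl) = 0.637
Z_in = Z_0·(Z_L + jZ_0·tanβl)/(Z_0 + jZ_L·tanβl) = 45.2 − j55 Ω
Γ_s = (Z_in − Z_s)/(Z_in + Z_s) = (-29.8 − j55)/(120 − j55), |Γ_s| = 0.474

|Γ| ≈ 0.474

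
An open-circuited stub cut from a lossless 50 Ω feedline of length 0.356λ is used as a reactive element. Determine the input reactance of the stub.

X_in ≈ 39.3 Ω (inductive)

βl = 2π × 0.356 = 128°
tan(βl) = -1.27
For an open-circuited stub, Z_in = −jZ_0·cot(βl) = −jZ_0/tan(βl)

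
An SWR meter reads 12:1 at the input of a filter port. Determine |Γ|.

|Γ| ≈ 0.846

|Γ| = (S − 1)/(S + 1) = (12 − 1)/(12 + 1) = 11/13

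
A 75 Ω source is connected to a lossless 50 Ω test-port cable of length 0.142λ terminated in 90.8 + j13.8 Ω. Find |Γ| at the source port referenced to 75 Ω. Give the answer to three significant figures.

|Γ| ≈ 0.361

βl = 2π × 0.142 = 51.1°
tan(βl) = 1.24
Z_in = Z_0·(Z_L + jZ_0·tanβl)/(Z_0 + jZ_L·tanβl) = 41.9 − j28.1 Ω
Γ_s = (Z_in − Z_s)/(Z_in + Z_s) = (-33.1 − j28.1)/(117 − j28.1), |Γ_s| = 0.361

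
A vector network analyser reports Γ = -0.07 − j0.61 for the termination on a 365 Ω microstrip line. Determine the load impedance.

Z_L = Z_0·(1 + Γ)/(1 − Γ) = 365·(0.93 − j0.61)/(1.07 + j0.61)

Z_L ≈ 150 − j294 Ω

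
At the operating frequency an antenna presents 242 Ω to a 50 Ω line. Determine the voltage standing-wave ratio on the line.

Γ = (242 − 50)/(242 + 50) = 0.658
VSWR = (1 + 0.658)/(1 − 0.658)

VSWR ≈ 4.84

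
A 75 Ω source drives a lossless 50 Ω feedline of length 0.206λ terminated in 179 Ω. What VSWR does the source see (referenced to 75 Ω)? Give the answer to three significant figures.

VSWR ≈ 5.16

βl = 2π × 0.206 = 74.2°
tan(βl) = 3.52
Z_in = Z_0·(Z_L + jZ_0·tanβl)/(Z_0 + jZ_L·tanβl) = 15 − j13 Ω
Γ_s = (Z_in − Z_s)/(Z_in + Z_s) = (-60 − j13)/(90 − j13), |Γ_s| = 0.675
VSWR = (1 + |Γ_s|)/(1 − |Γ_s|)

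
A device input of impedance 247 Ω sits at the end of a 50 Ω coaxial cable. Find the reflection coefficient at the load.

Γ = 0.663

Γ = (Z_L − Z_0)/(Z_L + Z_0) = (247 − 50)/(247 + 50) = 197/297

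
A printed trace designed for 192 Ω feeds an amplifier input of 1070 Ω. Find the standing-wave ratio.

VSWR ≈ 5.57

For a purely resistive load, VSWR = R_L/Z_0 or Z_0/R_L (whichever > 1) = 1070/192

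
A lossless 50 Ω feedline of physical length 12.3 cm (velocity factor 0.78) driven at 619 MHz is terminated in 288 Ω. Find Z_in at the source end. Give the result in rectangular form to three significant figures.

λ = v/f = 0.78·c / 619 MHz = 0.378 m
βl = 2π·l/λ = 2π × 0.325 = 117°
tan(βl) = tan(117°) = -1.95
Z_in = Z_0·(Z_L + jZ_0·tanβl)/(Z_0 + jZ_L·tanβl)
     = 50·(288 − j97.6)/(50 − j562)

Z_in ≈ 10.9 + j24.7 Ω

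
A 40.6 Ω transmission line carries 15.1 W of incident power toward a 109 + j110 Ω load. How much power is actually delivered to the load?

|Γ| = |(68.4 + j110)/(149.6 + j110)| = 0.698
|Γ|² = 0.487
P_refl = |Γ|²·P_inc = 7.35 W, P_del = (1 − |Γ|²)·P_inc = 7.75 W

P_delivered ≈ 7.75 W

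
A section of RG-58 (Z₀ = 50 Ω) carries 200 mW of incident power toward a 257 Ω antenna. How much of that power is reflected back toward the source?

Γ = (257 − 50)/(257 + 50) = 0.674
|Γ|² = 0.455
P_refl = |Γ|²·P_inc = 90.9 mW, P_del = (1 − |Γ|²)·P_inc = 109 mW

P_reflected ≈ 90.9 mW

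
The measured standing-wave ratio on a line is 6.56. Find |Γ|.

|Γ| = (S − 1)/(S + 1) = (6.56 − 1)/(6.56 + 1) = 5.56/7.56

|Γ| ≈ 0.735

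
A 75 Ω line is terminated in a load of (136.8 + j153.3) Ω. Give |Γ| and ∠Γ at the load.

Γ = (Z_L − Z_0)/(Z_L + Z_0) = (61.8 + j153.3)/(211.8 + j153.3)
|Γ| = 165/261 = 0.632

Γ ≈ 0.632 ∠ 32.1°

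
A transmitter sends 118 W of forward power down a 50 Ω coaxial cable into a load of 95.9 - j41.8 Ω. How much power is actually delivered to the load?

|Γ| = |(45.9 − j41.8)/(145.9 − j41.8)| = 0.409
|Γ|² = 0.167
P_refl = |Γ|²·P_inc = 19.7 W, P_del = (1 − |Γ|²)·P_inc = 98.3 W

P_delivered ≈ 98.3 W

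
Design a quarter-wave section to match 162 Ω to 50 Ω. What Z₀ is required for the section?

Z_qwt = √(Z_0·R_L) = √(50 × 162) = √8100

Z_qwt ≈ 90 Ω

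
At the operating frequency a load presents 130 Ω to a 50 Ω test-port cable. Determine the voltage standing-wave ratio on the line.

Γ = (130 − 50)/(130 + 50) = 0.444
VSWR = (1 + 0.444)/(1 − 0.444)

VSWR ≈ 2.6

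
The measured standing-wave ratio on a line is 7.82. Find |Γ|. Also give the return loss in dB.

|Γ| ≈ 0.773; return loss ≈ 2.23 dB

|Γ| = (S − 1)/(S + 1) = (7.82 − 1)/(7.82 + 1) = 6.82/8.82
RL = −20·log₁₀|Γ| = −20·log₁₀(0.773)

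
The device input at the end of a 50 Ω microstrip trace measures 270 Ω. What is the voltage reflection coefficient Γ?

Γ = (Z_L − Z_0)/(Z_L + Z_0) = (270 − 50)/(270 + 50) = 220/320

Γ = 0.688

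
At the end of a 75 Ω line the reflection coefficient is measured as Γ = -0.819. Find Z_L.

Z_L = Z_0·(1 + Γ)/(1 − Γ) = 75·(0.181)/(1.82)

Z_L ≈ 7.46 Ω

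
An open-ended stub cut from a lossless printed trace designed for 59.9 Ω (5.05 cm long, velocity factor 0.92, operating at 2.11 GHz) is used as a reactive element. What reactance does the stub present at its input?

λ = v/f = 0.92·c / 2.11 GHz = 0.131 m
βl = 2π·l/λ = 2π × 0.386 = 139°
tan(βl) = -0.87
For an open-ended stub, Z_in = −jZ_0·cot(βl) = −jZ_0/tan(βl)

X_in ≈ 68.9 Ω (inductive)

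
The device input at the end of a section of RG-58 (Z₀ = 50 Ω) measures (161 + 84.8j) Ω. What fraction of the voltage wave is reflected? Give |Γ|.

|Γ| ≈ 0.614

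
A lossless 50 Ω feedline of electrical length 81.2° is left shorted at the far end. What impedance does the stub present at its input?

tan(βl) = 6.46
For a shorted stub, Z_in = jZ_0·tan(βl)

Z_in ≈ +j323 Ω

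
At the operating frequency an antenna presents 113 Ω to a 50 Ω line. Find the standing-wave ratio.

Γ = (113 − 50)/(113 + 50) = 0.387
VSWR = (1 + 0.387)/(1 − 0.387)

VSWR ≈ 2.26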